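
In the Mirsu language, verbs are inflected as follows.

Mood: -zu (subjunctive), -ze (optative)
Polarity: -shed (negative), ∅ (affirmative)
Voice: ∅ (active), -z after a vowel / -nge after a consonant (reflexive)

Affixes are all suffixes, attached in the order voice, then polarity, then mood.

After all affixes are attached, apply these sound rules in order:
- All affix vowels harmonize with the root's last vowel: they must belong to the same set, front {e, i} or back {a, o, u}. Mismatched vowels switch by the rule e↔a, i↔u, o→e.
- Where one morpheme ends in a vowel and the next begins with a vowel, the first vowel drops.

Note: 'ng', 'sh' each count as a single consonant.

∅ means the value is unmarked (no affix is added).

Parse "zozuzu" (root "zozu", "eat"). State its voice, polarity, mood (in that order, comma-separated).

Segment: zozu-zu.
voice: ∅ → active.
polarity: ∅ → affirmative.
mood: -zu → subjunctive.

active, affirmative, subjunctive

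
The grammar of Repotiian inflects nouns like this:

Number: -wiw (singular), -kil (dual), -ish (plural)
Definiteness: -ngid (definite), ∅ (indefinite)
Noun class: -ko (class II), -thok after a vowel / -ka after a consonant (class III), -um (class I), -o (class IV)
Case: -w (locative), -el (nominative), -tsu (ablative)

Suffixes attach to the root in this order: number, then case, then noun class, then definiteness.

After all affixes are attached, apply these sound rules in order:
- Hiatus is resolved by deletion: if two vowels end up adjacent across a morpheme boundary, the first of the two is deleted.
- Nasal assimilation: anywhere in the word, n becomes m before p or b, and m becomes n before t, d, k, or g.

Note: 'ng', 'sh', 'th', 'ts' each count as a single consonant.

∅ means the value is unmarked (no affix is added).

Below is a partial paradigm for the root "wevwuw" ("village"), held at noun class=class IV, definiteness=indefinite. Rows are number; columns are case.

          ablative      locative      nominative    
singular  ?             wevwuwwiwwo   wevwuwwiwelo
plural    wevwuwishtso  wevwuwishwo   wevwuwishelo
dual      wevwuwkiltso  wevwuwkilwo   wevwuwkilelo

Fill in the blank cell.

wevwuwwiwtso

Attach number singular -wiw → wevwuwwiw.
Attach case ablative -tsu → wevwuwwiwtsu.
Attach noun class class IV -o → wevwuwwiwtsuo.
definiteness = indefinite: zero marking, form stays wevwuwwiwtsuo.
Apply vowel deletion: wevwuwwiwtsuo → wevwuwwiwtso.
Nasal assimilation: no change.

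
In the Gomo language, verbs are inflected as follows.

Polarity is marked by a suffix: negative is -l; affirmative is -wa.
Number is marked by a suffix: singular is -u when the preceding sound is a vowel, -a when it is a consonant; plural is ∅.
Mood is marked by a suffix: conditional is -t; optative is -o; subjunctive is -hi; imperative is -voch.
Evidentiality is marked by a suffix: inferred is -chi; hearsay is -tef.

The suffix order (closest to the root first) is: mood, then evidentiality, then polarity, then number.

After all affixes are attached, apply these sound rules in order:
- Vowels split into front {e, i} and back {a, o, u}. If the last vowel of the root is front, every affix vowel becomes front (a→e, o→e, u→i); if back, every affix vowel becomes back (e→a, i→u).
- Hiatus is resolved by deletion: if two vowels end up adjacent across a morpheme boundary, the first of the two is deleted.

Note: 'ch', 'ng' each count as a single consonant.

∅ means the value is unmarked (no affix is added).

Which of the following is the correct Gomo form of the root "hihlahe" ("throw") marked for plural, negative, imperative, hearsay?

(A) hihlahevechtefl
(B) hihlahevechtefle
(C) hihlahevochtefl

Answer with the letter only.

A

Attach mood imperative -voch → hihlahevoch.
Attach evidentiality hearsay -tef → hihlahevochtef.
Attach polarity negative -l → hihlahevochtefl.
number = plural: zero marking, form stays hihlahevochtefl.
Apply vowel harmony: hihlahevochtefl → hihlahevechtefl.
Vowel deletion: no change.
So the correct form is hihlahevechtefl, option (A).
(B) hihlahevechtefle is wrong: it uses singular instead of plural for number.
(C) hihlahevochtefl is wrong: it fails to apply the sound rule(s).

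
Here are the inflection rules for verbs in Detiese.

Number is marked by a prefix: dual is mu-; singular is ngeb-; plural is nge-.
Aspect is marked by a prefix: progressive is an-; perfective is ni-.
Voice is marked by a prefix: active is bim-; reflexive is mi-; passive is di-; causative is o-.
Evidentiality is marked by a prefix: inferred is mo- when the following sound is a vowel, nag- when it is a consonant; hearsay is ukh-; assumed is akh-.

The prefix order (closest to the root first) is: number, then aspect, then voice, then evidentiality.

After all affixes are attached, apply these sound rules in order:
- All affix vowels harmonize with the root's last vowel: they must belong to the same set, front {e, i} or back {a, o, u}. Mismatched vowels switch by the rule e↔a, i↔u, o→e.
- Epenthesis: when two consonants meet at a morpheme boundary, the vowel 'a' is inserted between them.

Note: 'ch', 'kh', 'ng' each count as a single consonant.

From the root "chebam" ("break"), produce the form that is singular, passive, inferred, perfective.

Attach number singular ngeb- → ngebchebam.
Attach aspect perfective ni- → ningebchebam.
Attach voice passive di- → diningebchebam.
Attach evidentiality inferred nag- (before consonant 'd') → nagdiningebchebam.
Apply vowel harmony: nagdiningebchebam → nagdunungabchebam.
Apply epenthesis: nagdunungabchebam → nagadunungabachebam.

nagadunungabachebam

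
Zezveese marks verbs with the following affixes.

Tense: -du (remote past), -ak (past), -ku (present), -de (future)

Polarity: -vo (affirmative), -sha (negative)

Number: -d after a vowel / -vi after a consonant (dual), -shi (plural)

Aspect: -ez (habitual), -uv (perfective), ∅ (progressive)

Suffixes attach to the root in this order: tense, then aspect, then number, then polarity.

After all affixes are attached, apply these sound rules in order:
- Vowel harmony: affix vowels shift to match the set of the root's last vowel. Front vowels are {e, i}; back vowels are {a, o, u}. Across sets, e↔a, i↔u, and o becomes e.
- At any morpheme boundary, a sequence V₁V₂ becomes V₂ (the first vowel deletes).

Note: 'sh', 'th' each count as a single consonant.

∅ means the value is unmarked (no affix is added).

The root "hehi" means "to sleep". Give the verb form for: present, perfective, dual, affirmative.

Attach tense present -ku → hehiku.
Attach aspect perfective -uv → hehikuuv.
Attach number dual -vi (after consonant 'v') → hehikuuvvi.
Attach polarity affirmative -vo → hehikuuvvivo.
Apply vowel harmony: hehikuuvvivo → hehikiivvive.
Apply vowel deletion: hehikiivvive → hehikivvive.

hehikivvive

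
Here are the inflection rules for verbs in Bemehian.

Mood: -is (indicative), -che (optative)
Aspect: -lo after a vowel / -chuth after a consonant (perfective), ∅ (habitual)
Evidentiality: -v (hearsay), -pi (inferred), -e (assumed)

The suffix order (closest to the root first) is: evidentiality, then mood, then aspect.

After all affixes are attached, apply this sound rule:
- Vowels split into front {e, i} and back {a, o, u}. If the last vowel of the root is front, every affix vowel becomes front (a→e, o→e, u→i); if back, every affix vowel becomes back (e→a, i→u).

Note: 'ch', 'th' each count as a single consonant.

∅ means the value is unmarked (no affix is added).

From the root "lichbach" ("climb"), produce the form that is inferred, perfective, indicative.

lichbachpuuschuth

Attach evidentiality inferred -pi → lichbachpi.
Attach mood indicative -is → lichbachpiis.
Attach aspect perfective -chuth (after consonant 's') → lichbachpiischuth.
Apply vowel harmony: lichbachpiischuth → lichbachpuuschuth.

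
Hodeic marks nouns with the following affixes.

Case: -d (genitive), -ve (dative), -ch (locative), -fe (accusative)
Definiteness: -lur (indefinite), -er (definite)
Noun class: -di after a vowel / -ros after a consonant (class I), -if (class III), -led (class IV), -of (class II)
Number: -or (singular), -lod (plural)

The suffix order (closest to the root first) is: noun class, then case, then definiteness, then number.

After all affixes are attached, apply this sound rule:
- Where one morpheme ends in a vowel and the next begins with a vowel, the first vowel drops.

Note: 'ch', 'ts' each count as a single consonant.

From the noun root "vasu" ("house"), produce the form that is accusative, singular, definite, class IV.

Attach noun class class IV -led → vasuled.
Attach case accusative -fe → vasuledfe.
Attach definiteness definite -er → vasuledfeer.
Attach number singular -or → vasuledfeeror.
Apply vowel deletion: vasuledfeeror → vasuledferor.

vasuledferor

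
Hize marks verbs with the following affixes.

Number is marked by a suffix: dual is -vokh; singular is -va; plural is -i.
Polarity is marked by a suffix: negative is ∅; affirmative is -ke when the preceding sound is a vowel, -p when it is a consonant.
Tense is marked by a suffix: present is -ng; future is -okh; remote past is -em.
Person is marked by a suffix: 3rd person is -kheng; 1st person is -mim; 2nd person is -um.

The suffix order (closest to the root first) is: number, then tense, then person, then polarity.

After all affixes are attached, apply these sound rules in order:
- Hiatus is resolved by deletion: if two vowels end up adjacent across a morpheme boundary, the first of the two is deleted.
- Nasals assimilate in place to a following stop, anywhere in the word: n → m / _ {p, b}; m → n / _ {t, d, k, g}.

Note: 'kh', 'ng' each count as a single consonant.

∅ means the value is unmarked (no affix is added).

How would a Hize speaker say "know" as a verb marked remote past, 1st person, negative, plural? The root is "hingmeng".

Attach number plural -i → hingmengi.
Attach tense remote past -em → hingmengiem.
Attach person 1st person -mim → hingmengiemmim.
polarity = negative: zero marking, form stays hingmengiemmim.
Apply vowel deletion: hingmengiemmim → hingmengemmim.
Nasal assimilation: no change.

hingmengemmim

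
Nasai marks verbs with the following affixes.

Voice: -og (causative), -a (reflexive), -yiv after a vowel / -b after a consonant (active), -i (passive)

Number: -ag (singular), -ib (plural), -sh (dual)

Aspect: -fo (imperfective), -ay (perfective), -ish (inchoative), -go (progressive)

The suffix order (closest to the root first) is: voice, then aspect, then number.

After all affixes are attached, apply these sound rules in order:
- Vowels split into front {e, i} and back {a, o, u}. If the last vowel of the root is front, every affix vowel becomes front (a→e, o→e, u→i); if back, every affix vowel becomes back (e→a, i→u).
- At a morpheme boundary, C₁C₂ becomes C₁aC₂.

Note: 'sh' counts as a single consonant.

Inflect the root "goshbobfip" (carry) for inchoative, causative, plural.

goshbobfipegishib

Attach voice causative -og → goshbobfipog.
Attach aspect inchoative -ish → goshbobfipogish.
Attach number plural -ib → goshbobfipogishib.
Apply vowel harmony: goshbobfipogishib → goshbobfipegishib.
Epenthesis: no change.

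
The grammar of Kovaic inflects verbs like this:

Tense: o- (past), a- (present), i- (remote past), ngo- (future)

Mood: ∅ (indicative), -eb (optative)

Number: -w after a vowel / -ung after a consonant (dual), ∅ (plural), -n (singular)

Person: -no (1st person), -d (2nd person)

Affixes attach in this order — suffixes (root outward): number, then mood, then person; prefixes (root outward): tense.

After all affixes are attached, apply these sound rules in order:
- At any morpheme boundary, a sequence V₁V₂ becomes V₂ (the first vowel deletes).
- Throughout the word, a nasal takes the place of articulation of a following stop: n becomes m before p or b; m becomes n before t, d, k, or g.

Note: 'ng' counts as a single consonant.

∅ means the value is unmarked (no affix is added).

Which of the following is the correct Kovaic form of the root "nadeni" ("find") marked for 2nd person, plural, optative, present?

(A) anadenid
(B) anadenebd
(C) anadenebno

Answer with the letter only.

number = plural: zero marking, form stays nadeni.
Attach mood optative -eb → nadenieb.
Attach person 2nd person -d → nadeniebd.
Attach tense present a- → anadeniebd.
Apply vowel deletion: anadeniebd → anadenebd.
Nasal assimilation: no change.
So the correct form is anadenebd, option (B).
(A) anadenid is wrong: it uses indicative instead of optative for mood.
(C) anadenebno is wrong: it uses 1st person instead of 2nd person for person.

B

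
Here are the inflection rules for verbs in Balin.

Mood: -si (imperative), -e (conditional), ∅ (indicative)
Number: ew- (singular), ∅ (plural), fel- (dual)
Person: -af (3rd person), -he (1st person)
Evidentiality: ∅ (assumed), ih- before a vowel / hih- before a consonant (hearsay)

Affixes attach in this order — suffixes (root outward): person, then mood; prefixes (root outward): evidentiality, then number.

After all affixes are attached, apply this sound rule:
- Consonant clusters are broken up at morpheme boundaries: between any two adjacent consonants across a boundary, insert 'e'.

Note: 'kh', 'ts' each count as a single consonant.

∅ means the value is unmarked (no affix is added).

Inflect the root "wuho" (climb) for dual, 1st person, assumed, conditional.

Attach person 1st person -he → wuhohe.
evidentiality = assumed: zero marking, form stays wuhohe.
Attach number dual fel- → felwuhohe.
Attach mood conditional -e → felwuhohee.
Apply epenthesis: felwuhohee → felewuhohee.

felewuhohee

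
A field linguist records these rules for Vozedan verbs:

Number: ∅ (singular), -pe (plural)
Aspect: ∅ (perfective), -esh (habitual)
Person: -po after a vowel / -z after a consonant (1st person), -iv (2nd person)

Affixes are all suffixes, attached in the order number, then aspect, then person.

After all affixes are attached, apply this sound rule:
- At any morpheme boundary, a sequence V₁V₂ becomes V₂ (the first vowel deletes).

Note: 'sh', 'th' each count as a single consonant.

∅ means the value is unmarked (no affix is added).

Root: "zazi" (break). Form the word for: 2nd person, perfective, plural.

zazipiv

Attach number plural -pe → zazipe.
aspect = perfective: zero marking, form stays zazipe.
Attach person 2nd person -iv → zazipeiv.
Apply vowel deletion: zazipeiv → zazipiv.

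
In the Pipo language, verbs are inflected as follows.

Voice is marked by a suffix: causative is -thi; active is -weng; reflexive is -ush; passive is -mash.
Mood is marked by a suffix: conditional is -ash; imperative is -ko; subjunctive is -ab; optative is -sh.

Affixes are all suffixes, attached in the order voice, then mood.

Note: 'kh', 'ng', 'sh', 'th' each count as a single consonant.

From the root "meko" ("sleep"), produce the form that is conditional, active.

Attach voice active -weng → mekoweng.
Attach mood conditional -ash → mekowengash.

mekowengash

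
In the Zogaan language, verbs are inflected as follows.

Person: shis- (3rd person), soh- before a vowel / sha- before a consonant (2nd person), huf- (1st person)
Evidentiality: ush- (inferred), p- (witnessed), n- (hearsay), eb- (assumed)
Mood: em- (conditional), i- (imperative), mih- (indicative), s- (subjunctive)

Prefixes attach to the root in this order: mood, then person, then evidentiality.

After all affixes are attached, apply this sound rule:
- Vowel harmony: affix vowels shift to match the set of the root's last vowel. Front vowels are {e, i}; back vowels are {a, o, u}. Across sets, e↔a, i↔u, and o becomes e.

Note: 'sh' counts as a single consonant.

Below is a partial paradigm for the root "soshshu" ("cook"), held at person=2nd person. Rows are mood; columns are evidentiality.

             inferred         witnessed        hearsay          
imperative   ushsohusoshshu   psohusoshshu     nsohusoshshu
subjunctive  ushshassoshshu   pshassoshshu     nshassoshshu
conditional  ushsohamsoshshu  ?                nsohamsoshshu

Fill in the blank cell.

psohamsoshshu

Attach mood conditional em- → emsoshshu.
Attach person 2nd person soh- (before vowel 'e') → sohemsoshshu.
Attach evidentiality witnessed p- → psohemsoshshu.
Apply vowel harmony: psohemsoshshu → psohamsoshshu.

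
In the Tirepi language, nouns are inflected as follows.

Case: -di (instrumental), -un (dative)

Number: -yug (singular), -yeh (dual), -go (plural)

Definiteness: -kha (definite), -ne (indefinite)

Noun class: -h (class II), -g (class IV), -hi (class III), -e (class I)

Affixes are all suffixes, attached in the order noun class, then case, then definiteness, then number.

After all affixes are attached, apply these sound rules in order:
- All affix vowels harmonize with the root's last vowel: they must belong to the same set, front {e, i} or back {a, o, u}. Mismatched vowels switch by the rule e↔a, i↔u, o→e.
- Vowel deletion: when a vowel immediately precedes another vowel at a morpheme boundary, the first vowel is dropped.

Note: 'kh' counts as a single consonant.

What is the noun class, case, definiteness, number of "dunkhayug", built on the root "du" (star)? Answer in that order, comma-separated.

Segment: du-e-un-kha-yug.
noun class: -e → class I.
case: -un → dative.
definiteness: -kha → definite.
number: -yug → singular.

class I, dative, definite, singular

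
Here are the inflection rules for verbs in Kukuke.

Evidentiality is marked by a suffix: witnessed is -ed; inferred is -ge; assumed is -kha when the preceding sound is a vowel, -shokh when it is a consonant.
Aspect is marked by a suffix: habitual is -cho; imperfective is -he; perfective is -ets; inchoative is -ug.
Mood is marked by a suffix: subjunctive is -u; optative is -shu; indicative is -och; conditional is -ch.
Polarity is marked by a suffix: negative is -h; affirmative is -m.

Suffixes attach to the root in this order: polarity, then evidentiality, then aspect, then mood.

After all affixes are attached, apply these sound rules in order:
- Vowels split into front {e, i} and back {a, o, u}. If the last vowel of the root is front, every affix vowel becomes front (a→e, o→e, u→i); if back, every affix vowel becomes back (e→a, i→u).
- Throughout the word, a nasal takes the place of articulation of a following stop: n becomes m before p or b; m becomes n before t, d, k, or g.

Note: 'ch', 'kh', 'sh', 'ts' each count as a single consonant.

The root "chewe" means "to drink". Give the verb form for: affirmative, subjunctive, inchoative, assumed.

Attach polarity affirmative -m → chewem.
Attach evidentiality assumed -shokh (after consonant 'm') → chewemshokh.
Attach aspect inchoative -ug → chewemshokhug.
Attach mood subjunctive -u → chewemshokhugu.
Apply vowel harmony: chewemshokhugu → chewemshekhigi.
Nasal assimilation: no change.

chewemshekhigi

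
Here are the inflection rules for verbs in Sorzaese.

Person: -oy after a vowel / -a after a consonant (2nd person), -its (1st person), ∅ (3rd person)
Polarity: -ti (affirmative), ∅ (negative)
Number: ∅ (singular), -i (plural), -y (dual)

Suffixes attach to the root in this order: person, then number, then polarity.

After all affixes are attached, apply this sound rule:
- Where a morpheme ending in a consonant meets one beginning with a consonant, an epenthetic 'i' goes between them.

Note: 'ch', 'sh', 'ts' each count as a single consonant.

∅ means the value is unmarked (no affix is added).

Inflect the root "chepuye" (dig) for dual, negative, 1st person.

chepuyeitsiy

Attach person 1st person -its → chepuyeits.
Attach number dual -y → chepuyeitsy.
polarity = negative: zero marking, form stays chepuyeitsy.
Apply epenthesis: chepuyeitsy → chepuyeitsiy.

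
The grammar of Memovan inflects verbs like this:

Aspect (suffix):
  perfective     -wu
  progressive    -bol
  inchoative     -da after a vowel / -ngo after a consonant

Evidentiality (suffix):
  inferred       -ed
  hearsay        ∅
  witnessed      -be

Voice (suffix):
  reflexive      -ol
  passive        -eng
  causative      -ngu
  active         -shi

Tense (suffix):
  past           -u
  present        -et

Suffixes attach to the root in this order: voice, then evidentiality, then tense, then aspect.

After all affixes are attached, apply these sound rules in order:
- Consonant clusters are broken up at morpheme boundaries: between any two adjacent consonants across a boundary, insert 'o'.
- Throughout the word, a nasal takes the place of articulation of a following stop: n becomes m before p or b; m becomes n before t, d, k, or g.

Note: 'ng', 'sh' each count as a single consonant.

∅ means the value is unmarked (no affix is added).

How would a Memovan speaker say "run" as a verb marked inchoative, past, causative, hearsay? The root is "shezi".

Attach voice causative -ngu → shezingu.
evidentiality = hearsay: zero marking, form stays shezingu.
Attach tense past -u → shezinguu.
Attach aspect inchoative -da (after vowel 'u') → shezinguuda.
Epenthesis: no change.
Nasal assimilation: no change.

shezinguuda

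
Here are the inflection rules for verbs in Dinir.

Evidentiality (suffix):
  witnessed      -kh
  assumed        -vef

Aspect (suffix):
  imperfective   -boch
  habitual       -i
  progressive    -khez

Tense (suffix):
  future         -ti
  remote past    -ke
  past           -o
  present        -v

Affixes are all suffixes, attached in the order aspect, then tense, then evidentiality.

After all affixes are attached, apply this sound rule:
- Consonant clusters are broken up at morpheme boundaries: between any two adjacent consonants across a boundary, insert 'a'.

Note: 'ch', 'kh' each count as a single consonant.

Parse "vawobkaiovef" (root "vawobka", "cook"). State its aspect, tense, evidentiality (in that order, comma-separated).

habitual, past, assumed

Segment: vawobka-i-o-vef.
aspect: -i → habitual.
tense: -o → past.
evidentiality: -vef → assumed.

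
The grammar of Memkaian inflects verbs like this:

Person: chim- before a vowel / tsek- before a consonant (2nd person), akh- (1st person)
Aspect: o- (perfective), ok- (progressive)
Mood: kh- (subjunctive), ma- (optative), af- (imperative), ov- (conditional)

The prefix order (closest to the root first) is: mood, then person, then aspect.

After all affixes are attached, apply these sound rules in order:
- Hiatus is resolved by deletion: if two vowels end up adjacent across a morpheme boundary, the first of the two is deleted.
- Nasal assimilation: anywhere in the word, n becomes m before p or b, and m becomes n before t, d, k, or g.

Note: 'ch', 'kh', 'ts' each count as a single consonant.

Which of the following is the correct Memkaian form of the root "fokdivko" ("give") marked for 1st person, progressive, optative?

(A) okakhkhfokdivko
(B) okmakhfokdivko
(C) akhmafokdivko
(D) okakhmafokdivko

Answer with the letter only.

D

Attach mood optative ma- → mafokdivko.
Attach person 1st person akh- → akhmafokdivko.
Attach aspect progressive ok- → okakhmafokdivko.
Vowel deletion: no change.
Nasal assimilation: no change.
So the correct form is okakhmafokdivko, option (D).
(B) okmakhfokdivko is wrong: it has the affixes in the wrong order.
(A) okakhkhfokdivko is wrong: it uses subjunctive instead of optative for mood.
(C) akhmafokdivko is wrong: it uses perfective instead of progressive for aspect.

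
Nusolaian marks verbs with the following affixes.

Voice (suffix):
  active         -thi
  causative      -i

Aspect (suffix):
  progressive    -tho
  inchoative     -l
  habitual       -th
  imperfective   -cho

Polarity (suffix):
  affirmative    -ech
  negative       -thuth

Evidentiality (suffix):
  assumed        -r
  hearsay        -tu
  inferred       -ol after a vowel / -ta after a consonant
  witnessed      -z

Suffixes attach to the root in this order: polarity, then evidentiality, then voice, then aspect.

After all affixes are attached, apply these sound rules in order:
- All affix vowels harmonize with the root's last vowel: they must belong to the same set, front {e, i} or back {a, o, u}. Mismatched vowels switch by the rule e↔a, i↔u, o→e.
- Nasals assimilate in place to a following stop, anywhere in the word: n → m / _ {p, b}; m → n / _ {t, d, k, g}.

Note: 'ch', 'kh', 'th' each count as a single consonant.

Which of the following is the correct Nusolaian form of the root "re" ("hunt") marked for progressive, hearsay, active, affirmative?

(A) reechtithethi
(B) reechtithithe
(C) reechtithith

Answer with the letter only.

Attach polarity affirmative -ech → reech.
Attach evidentiality hearsay -tu → reechtu.
Attach voice active -thi → reechtuthi.
Attach aspect progressive -tho → reechtuthitho.
Apply vowel harmony: reechtuthitho → reechtithithe.
Nasal assimilation: no change.
So the correct form is reechtithithe, option (B).
(A) reechtithethi is wrong: it has the affixes in the wrong order.
(C) reechtithith is wrong: it uses habitual instead of progressive for aspect.

B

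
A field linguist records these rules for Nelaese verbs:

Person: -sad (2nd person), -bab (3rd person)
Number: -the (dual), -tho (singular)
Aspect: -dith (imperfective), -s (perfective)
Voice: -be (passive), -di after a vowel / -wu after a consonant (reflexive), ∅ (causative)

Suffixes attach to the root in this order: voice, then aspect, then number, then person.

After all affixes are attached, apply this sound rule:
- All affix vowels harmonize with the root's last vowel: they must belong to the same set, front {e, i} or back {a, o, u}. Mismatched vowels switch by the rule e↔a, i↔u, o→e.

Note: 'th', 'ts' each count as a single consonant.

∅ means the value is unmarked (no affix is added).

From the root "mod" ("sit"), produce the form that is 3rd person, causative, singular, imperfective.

modduththobab

voice = causative: zero marking, form stays mod.
Attach aspect imperfective -dith → moddith.
Attach number singular -tho → moddiththo.
Attach person 3rd person -bab → moddiththobab.
Apply vowel harmony: moddiththobab → modduththobab.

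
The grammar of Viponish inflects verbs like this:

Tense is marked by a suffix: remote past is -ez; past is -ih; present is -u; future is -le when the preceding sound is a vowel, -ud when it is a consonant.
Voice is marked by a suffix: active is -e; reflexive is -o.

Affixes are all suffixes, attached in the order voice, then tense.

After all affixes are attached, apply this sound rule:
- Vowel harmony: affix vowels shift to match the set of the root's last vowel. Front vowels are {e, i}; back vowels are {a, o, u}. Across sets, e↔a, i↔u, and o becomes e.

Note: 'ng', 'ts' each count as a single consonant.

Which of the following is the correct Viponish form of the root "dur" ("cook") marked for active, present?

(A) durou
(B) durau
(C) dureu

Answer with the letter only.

Attach voice active -e → dure.
Attach tense present -u → dureu.
Apply vowel harmony: dureu → durau.
So the correct form is durau, option (B).
(A) durou is wrong: it uses reflexive instead of active for voice.
(C) dureu is wrong: it fails to apply the sound rule(s).

B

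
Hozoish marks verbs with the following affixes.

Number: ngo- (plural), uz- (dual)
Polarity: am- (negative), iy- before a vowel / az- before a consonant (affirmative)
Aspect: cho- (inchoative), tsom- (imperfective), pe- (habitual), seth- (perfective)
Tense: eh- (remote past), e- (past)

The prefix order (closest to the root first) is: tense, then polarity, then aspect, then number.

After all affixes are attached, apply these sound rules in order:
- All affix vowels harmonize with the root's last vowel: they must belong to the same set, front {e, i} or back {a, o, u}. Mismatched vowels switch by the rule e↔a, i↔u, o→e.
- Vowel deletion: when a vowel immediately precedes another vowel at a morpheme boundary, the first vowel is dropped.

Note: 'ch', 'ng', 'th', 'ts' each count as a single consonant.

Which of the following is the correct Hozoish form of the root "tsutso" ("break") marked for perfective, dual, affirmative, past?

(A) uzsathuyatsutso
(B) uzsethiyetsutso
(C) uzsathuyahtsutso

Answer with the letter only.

A

Attach tense past e- → etsutso.
Attach polarity affirmative iy- (before vowel 'e') → iyetsutso.
Attach aspect perfective seth- → sethiyetsutso.
Attach number dual uz- → uzsethiyetsutso.
Apply vowel harmony: uzsethiyetsutso → uzsathuyatsutso.
Vowel deletion: no change.
So the correct form is uzsathuyatsutso, option (A).
(B) uzsethiyetsutso is wrong: it fails to apply the sound rule(s).
(C) uzsathuyahtsutso is wrong: it uses remote past instead of past for tense.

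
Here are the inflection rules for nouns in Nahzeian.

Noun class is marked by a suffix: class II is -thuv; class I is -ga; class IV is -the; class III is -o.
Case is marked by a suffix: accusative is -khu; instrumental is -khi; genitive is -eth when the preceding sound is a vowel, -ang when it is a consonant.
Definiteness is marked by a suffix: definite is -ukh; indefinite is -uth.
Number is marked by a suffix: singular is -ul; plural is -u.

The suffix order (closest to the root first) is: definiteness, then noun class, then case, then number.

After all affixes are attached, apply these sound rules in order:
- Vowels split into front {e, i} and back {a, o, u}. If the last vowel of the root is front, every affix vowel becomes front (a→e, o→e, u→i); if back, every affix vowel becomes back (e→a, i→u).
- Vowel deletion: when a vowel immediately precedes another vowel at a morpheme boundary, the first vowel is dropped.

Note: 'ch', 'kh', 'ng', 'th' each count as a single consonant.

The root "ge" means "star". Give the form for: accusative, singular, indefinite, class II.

giththivkhil

Attach definiteness indefinite -uth → geuth.
Attach noun class class II -thuv → geuththuv.
Attach case accusative -khu → geuththuvkhu.
Attach number singular -ul → geuththuvkhuul.
Apply vowel harmony: geuththuvkhuul → geiththivkhiil.
Apply vowel deletion: geiththivkhiil → giththivkhil.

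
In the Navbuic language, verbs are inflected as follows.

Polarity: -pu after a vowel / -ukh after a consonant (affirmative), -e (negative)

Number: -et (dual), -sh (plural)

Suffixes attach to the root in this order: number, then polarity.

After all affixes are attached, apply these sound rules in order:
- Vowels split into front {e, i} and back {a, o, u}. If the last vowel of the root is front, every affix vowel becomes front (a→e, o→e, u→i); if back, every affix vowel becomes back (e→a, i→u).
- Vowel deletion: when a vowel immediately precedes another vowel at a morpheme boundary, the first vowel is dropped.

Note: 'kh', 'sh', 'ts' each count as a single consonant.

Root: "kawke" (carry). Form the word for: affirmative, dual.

Attach number dual -et → kawkeet.
Attach polarity affirmative -ukh (after consonant 't') → kawkeetukh.
Apply vowel harmony: kawkeetukh → kawkeetikh.
Apply vowel deletion: kawkeetikh → kawketikh.

kawketikh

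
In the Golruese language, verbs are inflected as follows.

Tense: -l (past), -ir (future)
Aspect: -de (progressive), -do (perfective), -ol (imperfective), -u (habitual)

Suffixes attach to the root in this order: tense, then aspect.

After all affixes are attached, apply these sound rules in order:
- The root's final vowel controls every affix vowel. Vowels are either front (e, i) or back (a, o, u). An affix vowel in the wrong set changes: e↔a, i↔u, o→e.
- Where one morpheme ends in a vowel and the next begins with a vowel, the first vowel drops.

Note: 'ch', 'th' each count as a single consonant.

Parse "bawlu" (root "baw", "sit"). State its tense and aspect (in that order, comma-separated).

Segment: baw-l-u.
tense: -l → past.
aspect: -u → habitual.

past, habitual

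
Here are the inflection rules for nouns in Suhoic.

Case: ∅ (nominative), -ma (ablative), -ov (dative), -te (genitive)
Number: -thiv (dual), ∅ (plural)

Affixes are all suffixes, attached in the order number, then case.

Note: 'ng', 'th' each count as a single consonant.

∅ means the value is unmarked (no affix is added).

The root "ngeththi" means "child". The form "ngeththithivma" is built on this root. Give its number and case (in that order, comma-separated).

Segment: ngeththi-thiv-ma.
number: -thiv → dual.
case: -ma → ablative.

dual, ablative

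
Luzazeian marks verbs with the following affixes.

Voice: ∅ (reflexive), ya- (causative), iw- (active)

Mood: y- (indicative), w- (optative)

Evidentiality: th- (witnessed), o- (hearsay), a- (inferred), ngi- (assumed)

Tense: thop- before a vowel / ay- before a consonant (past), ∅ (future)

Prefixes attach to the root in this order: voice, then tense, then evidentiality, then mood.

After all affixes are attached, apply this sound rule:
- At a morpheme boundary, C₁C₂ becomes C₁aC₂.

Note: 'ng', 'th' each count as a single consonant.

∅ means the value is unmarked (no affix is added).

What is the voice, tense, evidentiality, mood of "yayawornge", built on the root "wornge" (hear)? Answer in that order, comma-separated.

Segment: y-a-ya-wornge.
voice: ya- → causative.
tense: ∅ → future.
evidentiality: a- → inferred.
mood: y- → indicative.

causative, future, inferred, indicative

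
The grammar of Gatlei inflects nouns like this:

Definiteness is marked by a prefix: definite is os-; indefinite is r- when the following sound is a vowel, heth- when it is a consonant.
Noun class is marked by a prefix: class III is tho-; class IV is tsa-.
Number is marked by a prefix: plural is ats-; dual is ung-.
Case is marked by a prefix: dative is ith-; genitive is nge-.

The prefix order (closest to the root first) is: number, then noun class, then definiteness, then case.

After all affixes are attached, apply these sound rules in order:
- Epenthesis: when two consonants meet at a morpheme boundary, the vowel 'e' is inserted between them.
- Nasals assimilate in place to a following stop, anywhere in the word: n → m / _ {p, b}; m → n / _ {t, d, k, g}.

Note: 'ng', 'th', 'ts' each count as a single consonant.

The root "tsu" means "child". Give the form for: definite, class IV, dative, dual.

Attach number dual ung- → ungtsu.
Attach noun class class IV tsa- → tsaungtsu.
Attach definiteness definite os- → ostsaungtsu.
Attach case dative ith- → ithostsaungtsu.
Apply epenthesis: ithostsaungtsu → ithosetsaungetsu.
Nasal assimilation: no change.

ithosetsaungetsu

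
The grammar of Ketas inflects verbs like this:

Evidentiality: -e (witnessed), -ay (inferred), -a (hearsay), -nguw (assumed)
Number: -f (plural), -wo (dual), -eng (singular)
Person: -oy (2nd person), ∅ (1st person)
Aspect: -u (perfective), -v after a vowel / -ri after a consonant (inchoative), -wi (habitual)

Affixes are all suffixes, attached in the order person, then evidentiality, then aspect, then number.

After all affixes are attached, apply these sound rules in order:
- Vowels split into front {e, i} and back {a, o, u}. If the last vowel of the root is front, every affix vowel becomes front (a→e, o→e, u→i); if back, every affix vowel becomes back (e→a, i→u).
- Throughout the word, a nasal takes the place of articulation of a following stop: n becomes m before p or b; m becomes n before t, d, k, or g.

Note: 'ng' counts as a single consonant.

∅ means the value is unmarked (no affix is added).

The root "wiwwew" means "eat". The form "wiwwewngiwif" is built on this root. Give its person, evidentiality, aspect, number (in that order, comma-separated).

1st person, assumed, perfective, plural

Segment: wiwwew-nguw-u-f.
person: ∅ → 1st person.
evidentiality: -nguw → assumed.
aspect: -u → perfective.
number: -f → plural.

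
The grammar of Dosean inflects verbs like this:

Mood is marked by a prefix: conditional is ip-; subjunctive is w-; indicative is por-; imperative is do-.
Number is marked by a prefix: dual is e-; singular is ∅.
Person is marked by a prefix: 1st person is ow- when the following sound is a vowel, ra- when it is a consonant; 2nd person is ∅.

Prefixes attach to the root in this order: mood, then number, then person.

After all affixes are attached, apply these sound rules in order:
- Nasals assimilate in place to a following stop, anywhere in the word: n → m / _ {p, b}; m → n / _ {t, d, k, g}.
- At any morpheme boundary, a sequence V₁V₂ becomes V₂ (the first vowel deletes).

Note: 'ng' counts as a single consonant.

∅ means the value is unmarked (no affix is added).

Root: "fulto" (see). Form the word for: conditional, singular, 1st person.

Attach mood conditional ip- → ipfulto.
number = singular: zero marking, form stays ipfulto.
Attach person 1st person ow- (before vowel 'i') → owipfulto.
Nasal assimilation: no change.
Vowel deletion: no change.

owipfulto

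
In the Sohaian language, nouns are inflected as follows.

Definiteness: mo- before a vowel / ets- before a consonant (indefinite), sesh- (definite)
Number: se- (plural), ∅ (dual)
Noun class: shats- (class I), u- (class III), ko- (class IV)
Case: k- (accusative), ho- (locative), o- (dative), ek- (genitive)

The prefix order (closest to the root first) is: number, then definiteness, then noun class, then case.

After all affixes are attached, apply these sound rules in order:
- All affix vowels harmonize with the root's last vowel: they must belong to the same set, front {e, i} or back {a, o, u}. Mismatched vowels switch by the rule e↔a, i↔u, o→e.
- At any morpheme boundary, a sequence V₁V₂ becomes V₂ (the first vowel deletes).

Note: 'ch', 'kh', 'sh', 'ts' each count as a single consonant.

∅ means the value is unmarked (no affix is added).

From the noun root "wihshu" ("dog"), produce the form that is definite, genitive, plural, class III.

akusashsawihshu

Attach number plural se- → sewihshu.
Attach definiteness definite sesh- → seshsewihshu.
Attach noun class class III u- → useshsewihshu.
Attach case genitive ek- → ekuseshsewihshu.
Apply vowel harmony: ekuseshsewihshu → akusashsawihshu.
Vowel deletion: no change.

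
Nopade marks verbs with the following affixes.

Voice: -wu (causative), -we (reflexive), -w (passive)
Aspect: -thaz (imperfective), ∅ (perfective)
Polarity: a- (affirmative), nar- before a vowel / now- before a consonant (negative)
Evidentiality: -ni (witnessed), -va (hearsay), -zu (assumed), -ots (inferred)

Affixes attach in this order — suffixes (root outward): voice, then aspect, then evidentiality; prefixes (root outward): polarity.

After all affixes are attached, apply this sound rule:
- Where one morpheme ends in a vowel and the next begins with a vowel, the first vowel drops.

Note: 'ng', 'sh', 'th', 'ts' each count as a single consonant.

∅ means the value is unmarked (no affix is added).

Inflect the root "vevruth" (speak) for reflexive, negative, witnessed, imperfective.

nowvevruthwethazni

Attach voice reflexive -we → vevruthwe.
Attach aspect imperfective -thaz → vevruthwethaz.
Attach evidentiality witnessed -ni → vevruthwethazni.
Attach polarity negative now- (before consonant 'v') → nowvevruthwethazni.
Vowel deletion: no change.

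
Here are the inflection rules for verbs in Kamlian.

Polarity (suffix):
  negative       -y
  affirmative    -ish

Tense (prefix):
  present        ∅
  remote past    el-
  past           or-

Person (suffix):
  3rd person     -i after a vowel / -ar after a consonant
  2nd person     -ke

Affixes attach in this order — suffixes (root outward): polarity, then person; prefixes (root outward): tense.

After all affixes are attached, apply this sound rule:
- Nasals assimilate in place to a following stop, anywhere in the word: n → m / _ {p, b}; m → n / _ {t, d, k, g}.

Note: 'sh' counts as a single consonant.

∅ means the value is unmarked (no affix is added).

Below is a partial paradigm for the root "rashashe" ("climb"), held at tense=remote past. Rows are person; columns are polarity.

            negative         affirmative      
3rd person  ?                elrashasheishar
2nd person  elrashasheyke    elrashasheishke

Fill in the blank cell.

Attach tense remote past el- → elrashashe.
Attach polarity negative -y → elrashashey.
Attach person 3rd person -ar (after consonant 'y') → elrashasheyar.
Nasal assimilation: no change.

elrashasheyar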